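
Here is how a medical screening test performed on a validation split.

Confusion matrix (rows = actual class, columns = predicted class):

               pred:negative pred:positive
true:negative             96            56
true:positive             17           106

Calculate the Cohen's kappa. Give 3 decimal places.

Observed agreement pₒ = trace/N = 202/275 = 0.7345
Expected agreement pₑ = Σ (rowᵢ·colᵢ)/N² = (152·113 + 123·162)/275² = 0.4906
κ = (pₒ − pₑ)/(1 − pₑ) = (0.7345 − 0.4906)/(1 − 0.4906) = 0.479

0.479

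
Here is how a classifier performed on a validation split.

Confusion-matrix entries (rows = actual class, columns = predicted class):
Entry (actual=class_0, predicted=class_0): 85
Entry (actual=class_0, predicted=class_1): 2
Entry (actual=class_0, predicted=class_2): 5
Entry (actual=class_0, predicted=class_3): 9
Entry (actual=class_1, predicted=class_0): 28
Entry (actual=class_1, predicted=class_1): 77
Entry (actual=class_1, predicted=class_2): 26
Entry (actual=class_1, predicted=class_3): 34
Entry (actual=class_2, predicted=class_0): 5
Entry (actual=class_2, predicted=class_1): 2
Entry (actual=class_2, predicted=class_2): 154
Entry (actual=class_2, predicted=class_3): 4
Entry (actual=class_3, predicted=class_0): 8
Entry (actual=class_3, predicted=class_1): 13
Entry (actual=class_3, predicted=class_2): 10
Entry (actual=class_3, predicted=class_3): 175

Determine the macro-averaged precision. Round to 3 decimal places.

Per-class precision (TP/(TP+FP)):
  class_0: TP=85, FP=28+5+8=41 → 85/126 = 0.6746
  class_1: TP=77, FP=2+2+13=17 → 77/94 = 0.8191
  class_2: TP=154, FP=5+26+10=41 → 154/195 = 0.7897
  class_3: TP=175, FP=9+34+4=47 → 175/222 = 0.7883
Macro-precision = mean = (0.6746 + 0.8191 + 0.7897 + 0.7883) / 4 = 0.768

0.768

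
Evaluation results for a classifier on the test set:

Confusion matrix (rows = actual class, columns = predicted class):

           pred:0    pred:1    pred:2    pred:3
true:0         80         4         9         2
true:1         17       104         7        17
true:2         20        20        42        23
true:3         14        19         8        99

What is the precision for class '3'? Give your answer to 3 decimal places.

0.702

Treat '3' as positive and all other classes as negative.
precision = TP/(TP+FP).
3: TP=99, FP=2+17+23=42 → 99/141 = 0.7021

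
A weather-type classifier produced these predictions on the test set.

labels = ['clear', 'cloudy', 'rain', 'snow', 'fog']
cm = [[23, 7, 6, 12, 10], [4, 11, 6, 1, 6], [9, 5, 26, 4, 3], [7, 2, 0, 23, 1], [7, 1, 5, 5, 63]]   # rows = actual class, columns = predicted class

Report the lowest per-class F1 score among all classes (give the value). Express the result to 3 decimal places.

Per-class F1 score (2·TP/(2·TP+FP+FN)):
  clear: TP=23, FP=4+9+7+7=27, FN=7+6+12+10=35 → 46/108 = 0.4259
  cloudy: TP=11, FP=7+5+2+1=15, FN=4+6+1+6=17 → 22/54 = 0.4074
  rain: TP=26, FP=6+6+0+5=17, FN=9+5+4+3=21 → 52/90 = 0.5778
  snow: TP=23, FP=12+1+4+5=22, FN=7+2+0+1=10 → 46/78 = 0.5897
  fog: TP=63, FP=10+6+3+1=20, FN=7+1+5+5=18 → 126/164 = 0.7683
Lowest is class 'cloudy' with F1 score = 0.407.

0.407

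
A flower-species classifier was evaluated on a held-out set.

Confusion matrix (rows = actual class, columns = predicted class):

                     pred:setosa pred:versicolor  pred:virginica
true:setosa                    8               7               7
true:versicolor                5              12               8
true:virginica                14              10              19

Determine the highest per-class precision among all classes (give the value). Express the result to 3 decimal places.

0.559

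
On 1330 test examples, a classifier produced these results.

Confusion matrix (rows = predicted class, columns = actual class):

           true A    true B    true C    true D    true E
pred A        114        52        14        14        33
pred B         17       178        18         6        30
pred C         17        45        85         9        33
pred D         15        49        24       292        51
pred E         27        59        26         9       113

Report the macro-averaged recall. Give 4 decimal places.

0.5786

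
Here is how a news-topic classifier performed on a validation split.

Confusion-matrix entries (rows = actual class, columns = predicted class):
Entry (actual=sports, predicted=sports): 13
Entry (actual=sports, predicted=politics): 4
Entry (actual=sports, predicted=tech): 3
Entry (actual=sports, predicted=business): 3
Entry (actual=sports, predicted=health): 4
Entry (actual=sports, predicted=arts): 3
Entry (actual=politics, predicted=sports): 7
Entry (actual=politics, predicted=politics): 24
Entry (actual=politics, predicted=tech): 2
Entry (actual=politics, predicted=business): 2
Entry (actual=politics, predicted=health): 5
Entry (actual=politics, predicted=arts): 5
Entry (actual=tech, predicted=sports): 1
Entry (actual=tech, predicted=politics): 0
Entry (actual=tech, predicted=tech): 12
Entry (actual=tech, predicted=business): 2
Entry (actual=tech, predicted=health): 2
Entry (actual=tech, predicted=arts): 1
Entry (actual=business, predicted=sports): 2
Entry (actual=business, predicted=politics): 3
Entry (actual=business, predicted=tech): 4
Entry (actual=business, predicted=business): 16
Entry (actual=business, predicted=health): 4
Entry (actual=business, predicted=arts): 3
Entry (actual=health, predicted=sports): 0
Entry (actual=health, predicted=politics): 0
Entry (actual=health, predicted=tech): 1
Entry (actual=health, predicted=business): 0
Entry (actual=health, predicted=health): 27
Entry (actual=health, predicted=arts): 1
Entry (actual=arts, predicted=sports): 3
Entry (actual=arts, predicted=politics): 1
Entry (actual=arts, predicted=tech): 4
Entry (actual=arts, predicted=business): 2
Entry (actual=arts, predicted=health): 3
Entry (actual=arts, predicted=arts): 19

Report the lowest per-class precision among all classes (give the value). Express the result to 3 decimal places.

0.462

Per-class precision (TP/(TP+FP)):
  sports: TP=13, FP=7+1+2+0+3=13 → 13/26 = 0.5000
  politics: TP=24, FP=4+0+3+0+1=8 → 24/32 = 0.7500
  tech: TP=12, FP=3+2+4+1+4=14 → 12/26 = 0.4615
  business: TP=16, FP=3+2+2+0+2=9 → 16/25 = 0.6400
  health: TP=27, FP=4+5+2+4+3=18 → 27/45 = 0.6000
  arts: TP=19, FP=3+5+1+3+1=13 → 19/32 = 0.5938
Lowest is class 'tech' with precision = 0.462.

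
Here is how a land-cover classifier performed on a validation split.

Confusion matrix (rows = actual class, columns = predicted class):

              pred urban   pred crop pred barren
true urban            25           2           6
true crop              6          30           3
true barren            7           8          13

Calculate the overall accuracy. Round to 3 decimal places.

Accuracy = trace / total = (25+30+13=68) / 100 = 68/100 = 0.680

0.680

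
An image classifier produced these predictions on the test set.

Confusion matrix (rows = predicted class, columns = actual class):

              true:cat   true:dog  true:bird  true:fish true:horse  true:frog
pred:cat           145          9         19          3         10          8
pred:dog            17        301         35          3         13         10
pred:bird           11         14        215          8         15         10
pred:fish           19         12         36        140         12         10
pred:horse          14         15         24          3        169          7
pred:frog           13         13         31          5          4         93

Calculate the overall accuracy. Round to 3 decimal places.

0.725

Accuracy = trace / total = (145+301+215+140+169+93=1063) / 1466 = 1063/1466 = 0.725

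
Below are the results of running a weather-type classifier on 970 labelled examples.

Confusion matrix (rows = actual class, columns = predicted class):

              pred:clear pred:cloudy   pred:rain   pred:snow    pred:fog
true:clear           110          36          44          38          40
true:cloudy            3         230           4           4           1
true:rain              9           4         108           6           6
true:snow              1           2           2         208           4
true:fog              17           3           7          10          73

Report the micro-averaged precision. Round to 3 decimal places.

Micro-averaging pools counts across classes: ΣTP=729, ΣFP=241, ΣFN=241.
Micro-precision = TP/(TP+FP) on pooled counts = 0.752 (equals overall accuracy in single-label multiclass).

0.752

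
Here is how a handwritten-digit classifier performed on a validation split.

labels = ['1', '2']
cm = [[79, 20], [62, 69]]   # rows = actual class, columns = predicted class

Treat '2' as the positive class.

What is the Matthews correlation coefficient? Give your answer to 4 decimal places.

0.3301

MCC = (TP·TN − FP·FN) / √((TP+FP)(TP+FN)(TN+FP)(TN+FN))
Numerator = 69·79 − 20·62 = 4211
Denominator = √(89·131·99·141) = √162747981 = 12757.2717
MCC = 4211 / 12757.2717 = 0.3301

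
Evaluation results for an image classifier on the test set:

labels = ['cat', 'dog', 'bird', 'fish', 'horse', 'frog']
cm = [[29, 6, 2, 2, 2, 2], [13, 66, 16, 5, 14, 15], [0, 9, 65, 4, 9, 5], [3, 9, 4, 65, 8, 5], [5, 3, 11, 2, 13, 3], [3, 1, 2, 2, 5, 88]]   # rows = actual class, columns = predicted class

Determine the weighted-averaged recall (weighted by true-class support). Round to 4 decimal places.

Per-class recall (TP/(TP+FN)):
  cat: TP=29, FN=6+2+2+2+2=14 → 29/43 = 0.67442
  dog: TP=66, FN=13+16+5+14+15=63 → 66/129 = 0.51163
  bird: TP=65, FN=0+9+4+9+5=27 → 65/92 = 0.70652
  fish: TP=65, FN=3+9+4+8+5=29 → 65/94 = 0.69149
  horse: TP=13, FN=5+3+11+2+3=24 → 13/37 = 0.35135
  frog: TP=88, FN=3+1+2+2+5=13 → 88/101 = 0.87129
Weighted-recall = Σ (supportᵢ/N)·recallᵢ with N=496: (43/496)·0.67442 + (129/496)·0.51163 + (92/496)·0.70652 + (94/496)·0.69149 + (37/496)·0.35135 + (101/496)·0.87129 = 0.6573

0.6573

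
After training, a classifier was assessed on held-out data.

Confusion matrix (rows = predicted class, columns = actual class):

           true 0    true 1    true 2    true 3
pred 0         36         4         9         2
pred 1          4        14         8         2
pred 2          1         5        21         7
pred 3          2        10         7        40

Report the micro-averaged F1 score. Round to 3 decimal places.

0.645

Micro-averaging pools counts across classes: ΣTP=111, ΣFP=61, ΣFN=61.
Micro-F1 score = 2·TP/(2·TP+FP+FN) on pooled counts = 0.645 (equals overall accuracy in single-label multiclass).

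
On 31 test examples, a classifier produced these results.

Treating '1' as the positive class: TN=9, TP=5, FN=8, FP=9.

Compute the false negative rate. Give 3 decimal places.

0.615

FNR = FN/(FN+TP) = 8/(8+5) = 0.615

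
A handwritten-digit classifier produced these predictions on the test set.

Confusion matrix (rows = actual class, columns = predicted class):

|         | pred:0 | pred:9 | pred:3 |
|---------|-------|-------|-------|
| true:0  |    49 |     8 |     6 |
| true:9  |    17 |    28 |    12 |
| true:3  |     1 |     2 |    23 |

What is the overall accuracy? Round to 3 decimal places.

0.685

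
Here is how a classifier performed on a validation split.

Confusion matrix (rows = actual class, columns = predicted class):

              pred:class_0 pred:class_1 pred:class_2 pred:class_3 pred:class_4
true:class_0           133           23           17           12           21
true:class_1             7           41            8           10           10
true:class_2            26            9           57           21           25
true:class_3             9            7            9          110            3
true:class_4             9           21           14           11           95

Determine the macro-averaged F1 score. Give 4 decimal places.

0.5936

Per-class F1 score (2·TP/(2·TP+FP+FN)):
  class_0: TP=133, FP=7+26+9+9=51, FN=23+17+12+21=73 → 266/390 = 0.68205
  class_1: TP=41, FP=23+9+7+21=60, FN=7+8+10+10=35 → 82/177 = 0.46328
  class_2: TP=57, FP=17+8+9+14=48, FN=26+9+21+25=81 → 114/243 = 0.46914
  class_3: TP=110, FP=12+10+21+11=54, FN=9+7+9+3=28 → 220/302 = 0.72848
  class_4: TP=95, FP=21+10+25+3=59, FN=9+21+14+11=55 → 190/304 = 0.62500
Macro-F1 score = mean = (0.68205 + 0.46328 + 0.46914 + 0.72848 + 0.62500) / 5 = 0.5936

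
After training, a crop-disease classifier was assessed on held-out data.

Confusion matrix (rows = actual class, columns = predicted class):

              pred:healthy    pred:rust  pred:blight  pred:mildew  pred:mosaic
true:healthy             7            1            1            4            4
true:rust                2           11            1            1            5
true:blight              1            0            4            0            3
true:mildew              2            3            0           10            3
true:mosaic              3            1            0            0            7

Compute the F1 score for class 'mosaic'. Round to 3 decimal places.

0.424

F1 score = 2·TP/(2·TP+FP+FN).
mosaic: TP=7, FP=4+5+3+3=15, FN=3+1+0+0=4 → 14/33 = 0.4242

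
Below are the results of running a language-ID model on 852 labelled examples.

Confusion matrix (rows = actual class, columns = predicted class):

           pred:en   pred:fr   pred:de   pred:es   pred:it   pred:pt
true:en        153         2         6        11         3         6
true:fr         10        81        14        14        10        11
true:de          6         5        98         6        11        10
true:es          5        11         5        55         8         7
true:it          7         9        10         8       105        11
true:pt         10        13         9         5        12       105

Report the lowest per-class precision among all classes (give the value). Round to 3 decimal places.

Per-class precision (TP/(TP+FP)):
  en: TP=153, FP=10+6+5+7+10=38 → 153/191 = 0.8010
  fr: TP=81, FP=2+5+11+9+13=40 → 81/121 = 0.6694
  de: TP=98, FP=6+14+5+10+9=44 → 98/142 = 0.6901
  es: TP=55, FP=11+14+6+8+5=44 → 55/99 = 0.5556
  it: TP=105, FP=3+10+11+8+12=44 → 105/149 = 0.7047
  pt: TP=105, FP=6+11+10+7+11=45 → 105/150 = 0.7000
Lowest is class 'es' with precision = 0.556.

0.556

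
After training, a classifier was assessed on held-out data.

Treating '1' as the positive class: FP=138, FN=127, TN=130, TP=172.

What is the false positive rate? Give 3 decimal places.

FPR = FP/(FP+TN) = 138/(138+130) = 0.515

0.515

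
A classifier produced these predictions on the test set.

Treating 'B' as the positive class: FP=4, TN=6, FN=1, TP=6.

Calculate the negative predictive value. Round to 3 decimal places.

0.857

NPV = TN/(TN+FN) = 6/(6+1) = 0.857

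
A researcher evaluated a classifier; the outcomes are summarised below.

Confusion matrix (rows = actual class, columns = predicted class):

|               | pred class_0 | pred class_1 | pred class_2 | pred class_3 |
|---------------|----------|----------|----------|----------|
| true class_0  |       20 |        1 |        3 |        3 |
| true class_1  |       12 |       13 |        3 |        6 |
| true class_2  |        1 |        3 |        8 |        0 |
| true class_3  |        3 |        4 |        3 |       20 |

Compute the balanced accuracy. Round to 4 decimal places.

0.6141

Balanced accuracy = mean of per-class recall.
  class_0: recall = 20/27 = 0.74074
  class_1: recall = 13/34 = 0.38235
  class_2: recall = 8/12 = 0.66667
  class_3: recall = 20/30 = 0.66667
Mean = (0.74074 + 0.38235 + 0.66667 + 0.66667) / 4 = 0.6141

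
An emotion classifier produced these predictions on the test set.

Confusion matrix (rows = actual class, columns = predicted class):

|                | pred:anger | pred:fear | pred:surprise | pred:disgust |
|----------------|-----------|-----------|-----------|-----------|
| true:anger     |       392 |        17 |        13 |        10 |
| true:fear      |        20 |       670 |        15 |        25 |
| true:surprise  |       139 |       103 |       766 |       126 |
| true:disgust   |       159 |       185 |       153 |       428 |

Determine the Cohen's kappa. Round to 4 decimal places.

0.5983

Observed agreement pₒ = trace/N = 2256/3221 = 0.70040
Expected agreement pₑ = Σ (rowᵢ·colᵢ)/N² = (432·710 + 730·975 + 1134·947 + 925·589)/3221² = 0.25419
κ = (pₒ − pₑ)/(1 − pₑ) = (0.70040 − 0.25419)/(1 − 0.25419) = 0.5983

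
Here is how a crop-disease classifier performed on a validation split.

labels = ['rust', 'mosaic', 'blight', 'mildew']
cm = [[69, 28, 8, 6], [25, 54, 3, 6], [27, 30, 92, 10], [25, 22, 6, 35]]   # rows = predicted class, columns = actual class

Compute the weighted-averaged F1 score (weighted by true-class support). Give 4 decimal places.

Per-class F1 score (2·TP/(2·TP+FP+FN)):
  rust: TP=69, FP=28+8+6=42, FN=25+27+25=77 → 138/257 = 0.53696
  mosaic: TP=54, FP=25+3+6=34, FN=28+30+22=80 → 108/222 = 0.48649
  blight: TP=92, FP=27+30+10=67, FN=8+3+6=17 → 184/268 = 0.68657
  mildew: TP=35, FP=25+22+6=53, FN=6+6+10=22 → 70/145 = 0.48276
Weighted-F1 score = Σ (supportᵢ/N)·F1 scoreᵢ with N=446: (146/446)·0.53696 + (134/446)·0.48649 + (109/446)·0.68657 + (57/446)·0.48276 = 0.5514

0.5514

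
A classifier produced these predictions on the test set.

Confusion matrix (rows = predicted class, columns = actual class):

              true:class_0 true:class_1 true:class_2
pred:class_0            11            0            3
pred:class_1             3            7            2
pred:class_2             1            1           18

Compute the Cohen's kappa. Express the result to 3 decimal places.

Observed agreement pₒ = trace/N = 36/46 = 0.7826
Expected agreement pₑ = Σ (rowᵢ·colᵢ)/N² = (15·14 + 8·12 + 23·20)/46² = 0.3620
κ = (pₒ − pₑ)/(1 − pₑ) = (0.7826 − 0.3620)/(1 − 0.3620) = 0.659

0.659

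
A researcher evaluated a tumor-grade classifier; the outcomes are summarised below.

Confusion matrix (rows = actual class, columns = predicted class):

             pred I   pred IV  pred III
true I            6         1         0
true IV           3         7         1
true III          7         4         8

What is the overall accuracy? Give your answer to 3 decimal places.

0.568

Accuracy = trace / total = (6+7+8=21) / 37 = 21/37 = 0.568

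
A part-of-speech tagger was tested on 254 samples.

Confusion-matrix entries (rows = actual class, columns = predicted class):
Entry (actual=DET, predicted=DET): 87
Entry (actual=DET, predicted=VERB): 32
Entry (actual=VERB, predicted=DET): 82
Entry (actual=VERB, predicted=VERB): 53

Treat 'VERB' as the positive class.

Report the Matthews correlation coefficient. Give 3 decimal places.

0.131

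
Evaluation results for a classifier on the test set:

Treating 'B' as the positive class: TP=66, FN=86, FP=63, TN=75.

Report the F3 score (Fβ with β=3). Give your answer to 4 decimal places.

0.4409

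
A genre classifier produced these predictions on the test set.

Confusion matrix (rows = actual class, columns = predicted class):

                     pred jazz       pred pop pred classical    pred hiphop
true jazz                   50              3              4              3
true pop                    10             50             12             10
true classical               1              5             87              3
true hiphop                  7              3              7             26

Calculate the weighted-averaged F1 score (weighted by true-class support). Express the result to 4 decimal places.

0.7531

Per-class F1 score (2·TP/(2·TP+FP+FN)):
  jazz: TP=50, FP=10+1+7=18, FN=3+4+3=10 → 100/128 = 0.78125
  pop: TP=50, FP=3+5+3=11, FN=10+12+10=32 → 100/143 = 0.69930
  classical: TP=87, FP=4+12+7=23, FN=1+5+3=9 → 174/206 = 0.84466
  hiphop: TP=26, FP=3+10+3=16, FN=7+3+7=17 → 52/85 = 0.61176
Weighted-F1 score = Σ (supportᵢ/N)·F1 scoreᵢ with N=281: (60/281)·0.78125 + (82/281)·0.69930 + (96/281)·0.84466 + (43/281)·0.61176 = 0.7531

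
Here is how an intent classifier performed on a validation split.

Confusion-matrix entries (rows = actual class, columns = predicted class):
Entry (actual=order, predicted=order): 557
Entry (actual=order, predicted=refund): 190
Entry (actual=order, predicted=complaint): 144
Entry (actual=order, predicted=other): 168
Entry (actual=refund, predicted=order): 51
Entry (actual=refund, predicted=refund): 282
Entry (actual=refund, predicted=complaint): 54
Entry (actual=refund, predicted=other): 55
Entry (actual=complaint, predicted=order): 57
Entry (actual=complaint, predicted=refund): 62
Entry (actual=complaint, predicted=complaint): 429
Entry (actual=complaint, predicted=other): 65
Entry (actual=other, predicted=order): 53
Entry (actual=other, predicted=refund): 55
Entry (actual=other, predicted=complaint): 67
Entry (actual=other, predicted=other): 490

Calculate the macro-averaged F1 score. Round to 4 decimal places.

Per-class F1 score (2·TP/(2·TP+FP+FN)):
  order: TP=557, FP=51+57+53=161, FN=190+144+168=502 → 1114/1777 = 0.62690
  refund: TP=282, FP=190+62+55=307, FN=51+54+55=160 → 564/1031 = 0.54704
  complaint: TP=429, FP=144+54+67=265, FN=57+62+65=184 → 858/1307 = 0.65647
  other: TP=490, FP=168+55+65=288, FN=53+55+67=175 → 980/1443 = 0.67914
Macro-F1 score = mean = (0.62690 + 0.54704 + 0.65647 + 0.67914) / 4 = 0.6274

0.6274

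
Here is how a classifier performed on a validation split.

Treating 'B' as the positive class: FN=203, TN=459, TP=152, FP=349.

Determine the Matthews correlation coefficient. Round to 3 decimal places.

MCC = (TP·TN − FP·FN) / √((TP+FP)(TP+FN)(TN+FP)(TN+FN))
Numerator = 152·459 − 349·203 = -1079
Denominator = √(501·355·808·662) = √95133928080 = 308437.8837
MCC = -1079 / 308437.8837 = -0.003

-0.003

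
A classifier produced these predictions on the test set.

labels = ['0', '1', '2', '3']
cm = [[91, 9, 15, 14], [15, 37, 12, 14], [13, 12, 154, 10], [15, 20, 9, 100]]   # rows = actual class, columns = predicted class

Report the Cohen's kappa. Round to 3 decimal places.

0.598

Observed agreement pₒ = trace/N = 382/540 = 0.7074
Expected agreement pₑ = Σ (rowᵢ·colᵢ)/N² = (129·134 + 78·78 + 189·190 + 144·138)/540² = 0.2714
κ = (pₒ − pₑ)/(1 − pₑ) = (0.7074 − 0.2714)/(1 − 0.2714) = 0.598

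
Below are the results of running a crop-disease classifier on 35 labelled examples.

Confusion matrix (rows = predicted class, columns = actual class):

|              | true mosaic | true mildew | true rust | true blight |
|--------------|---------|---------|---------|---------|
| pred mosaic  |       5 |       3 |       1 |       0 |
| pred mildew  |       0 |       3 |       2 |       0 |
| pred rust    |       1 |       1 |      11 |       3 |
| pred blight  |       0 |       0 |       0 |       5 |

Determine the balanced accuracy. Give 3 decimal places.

0.668

Balanced accuracy = mean of per-class recall.
  mosaic: recall = 5/6 = 0.8333
  mildew: recall = 3/7 = 0.4286
  rust: recall = 11/14 = 0.7857
  blight: recall = 5/8 = 0.6250
Mean = (0.8333 + 0.4286 + 0.7857 + 0.6250) / 4 = 0.668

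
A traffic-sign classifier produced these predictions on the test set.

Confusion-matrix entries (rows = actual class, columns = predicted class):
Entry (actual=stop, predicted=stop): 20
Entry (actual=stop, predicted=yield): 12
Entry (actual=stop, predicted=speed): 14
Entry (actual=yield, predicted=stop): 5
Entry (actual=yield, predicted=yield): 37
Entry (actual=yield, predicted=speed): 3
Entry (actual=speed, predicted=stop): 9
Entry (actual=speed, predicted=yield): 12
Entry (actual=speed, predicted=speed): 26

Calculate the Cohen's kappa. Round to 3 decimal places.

Observed agreement pₒ = trace/N = 83/138 = 0.6014
Expected agreement pₑ = Σ (rowᵢ·colᵢ)/N² = (46·34 + 45·61 + 47·43)/138² = 0.3324
κ = (pₒ − pₑ)/(1 − pₑ) = (0.6014 − 0.3324)/(1 − 0.3324) = 0.403

0.403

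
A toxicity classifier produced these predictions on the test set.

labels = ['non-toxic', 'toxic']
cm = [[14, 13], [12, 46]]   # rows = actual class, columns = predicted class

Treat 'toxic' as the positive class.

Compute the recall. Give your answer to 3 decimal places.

0.793

Recall = TP/(TP+FN) = 46/(46+12) = 46/58 = 0.793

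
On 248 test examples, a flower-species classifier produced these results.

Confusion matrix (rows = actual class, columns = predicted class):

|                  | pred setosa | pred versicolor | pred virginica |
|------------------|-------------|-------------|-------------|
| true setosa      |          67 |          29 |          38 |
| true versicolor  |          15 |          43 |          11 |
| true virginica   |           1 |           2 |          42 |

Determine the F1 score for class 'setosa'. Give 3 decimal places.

One-vs-rest for 'setosa': TP = diagonal; FP = other classes predicted 'setosa'; FN = 'setosa' predicted as other.
F1 score = 2·TP/(2·TP+FP+FN).
setosa: TP=67, FP=15+1=16, FN=29+38=67 → 134/217 = 0.6175

0.618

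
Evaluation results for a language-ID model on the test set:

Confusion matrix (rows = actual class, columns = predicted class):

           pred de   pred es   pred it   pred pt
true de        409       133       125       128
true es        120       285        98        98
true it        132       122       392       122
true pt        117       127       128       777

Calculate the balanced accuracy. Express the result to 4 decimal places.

Balanced accuracy = mean of per-class recall.
  de: recall = 409/795 = 0.51447
  es: recall = 285/601 = 0.47421
  it: recall = 392/768 = 0.51042
  pt: recall = 777/1149 = 0.67624
Mean = (0.51447 + 0.47421 + 0.51042 + 0.67624) / 4 = 0.5438

0.5438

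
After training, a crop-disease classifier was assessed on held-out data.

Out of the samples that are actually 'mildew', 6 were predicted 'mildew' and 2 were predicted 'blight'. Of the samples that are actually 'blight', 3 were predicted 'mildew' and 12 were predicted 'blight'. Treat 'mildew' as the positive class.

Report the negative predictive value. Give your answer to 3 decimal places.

0.857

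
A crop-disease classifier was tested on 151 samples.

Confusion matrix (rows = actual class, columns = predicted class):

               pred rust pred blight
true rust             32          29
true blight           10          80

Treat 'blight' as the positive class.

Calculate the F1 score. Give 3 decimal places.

0.804

Precision = TP/(TP+FP) = 80/109 = 0.7339
Recall = TP/(TP+FN) = 80/90 = 0.8889
F1 = 2·TP/(2·TP+FP+FN) = 160/199 = 0.804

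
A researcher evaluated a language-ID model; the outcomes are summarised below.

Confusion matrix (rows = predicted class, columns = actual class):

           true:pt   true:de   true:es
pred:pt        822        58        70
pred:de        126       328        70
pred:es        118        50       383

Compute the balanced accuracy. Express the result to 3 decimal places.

Balanced accuracy = mean of per-class recall.
  pt: recall = 822/1066 = 0.7711
  de: recall = 328/436 = 0.7523
  es: recall = 383/523 = 0.7323
Mean = (0.7711 + 0.7523 + 0.7323) / 3 = 0.752

0.752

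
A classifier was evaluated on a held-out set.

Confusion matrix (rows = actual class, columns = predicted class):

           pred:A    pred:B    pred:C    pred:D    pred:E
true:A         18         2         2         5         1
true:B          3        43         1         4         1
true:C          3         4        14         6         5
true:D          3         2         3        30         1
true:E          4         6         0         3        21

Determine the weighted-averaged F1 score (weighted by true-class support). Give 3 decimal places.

Per-class F1 score (2·TP/(2·TP+FP+FN)):
  A: TP=18, FP=3+3+3+4=13, FN=2+2+5+1=10 → 36/59 = 0.6102
  B: TP=43, FP=2+4+2+6=14, FN=3+1+4+1=9 → 86/109 = 0.7890
  C: TP=14, FP=2+1+3+0=6, FN=3+4+6+5=18 → 28/52 = 0.5385
  D: TP=30, FP=5+4+6+3=18, FN=3+2+3+1=9 → 60/87 = 0.6897
  E: TP=21, FP=1+1+5+1=8, FN=4+6+0+3=13 → 42/63 = 0.6667
Weighted-F1 score = Σ (supportᵢ/N)·F1 scoreᵢ with N=185: (28/185)·0.6102 + (52/185)·0.7890 + (32/185)·0.5385 + (39/185)·0.6897 + (34/185)·0.6667 = 0.675

0.675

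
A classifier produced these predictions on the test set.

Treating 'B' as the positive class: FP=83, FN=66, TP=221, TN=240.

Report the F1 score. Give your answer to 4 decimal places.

0.7479

Precision = TP/(TP+FP) = 221/304 = 0.7270
Recall = TP/(TP+FN) = 221/287 = 0.7700
F1 = 2·TP/(2·TP+FP+FN) = 442/591 = 0.7479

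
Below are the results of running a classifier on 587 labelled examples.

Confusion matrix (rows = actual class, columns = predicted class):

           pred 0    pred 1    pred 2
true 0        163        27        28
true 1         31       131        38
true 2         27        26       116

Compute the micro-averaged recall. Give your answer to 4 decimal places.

0.6985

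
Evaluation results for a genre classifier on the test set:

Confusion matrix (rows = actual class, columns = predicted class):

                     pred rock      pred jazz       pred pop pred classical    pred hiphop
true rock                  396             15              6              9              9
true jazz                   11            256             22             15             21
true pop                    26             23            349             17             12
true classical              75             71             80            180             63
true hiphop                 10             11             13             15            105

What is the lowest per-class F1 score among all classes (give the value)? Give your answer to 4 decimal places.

0.5106

Per-class F1 score (2·TP/(2·TP+FP+FN)):
  rock: TP=396, FP=11+26+75+10=122, FN=15+6+9+9=39 → 792/953 = 0.83106
  jazz: TP=256, FP=15+23+71+11=120, FN=11+22+15+21=69 → 512/701 = 0.73039
  pop: TP=349, FP=6+22+80+13=121, FN=26+23+17+12=78 → 698/897 = 0.77815
  classical: TP=180, FP=9+15+17+15=56, FN=75+71+80+63=289 → 360/705 = 0.51064
  hiphop: TP=105, FP=9+21+12+63=105, FN=10+11+13+15=49 → 210/364 = 0.57692
Lowest is class 'classical' with F1 score = 0.5106.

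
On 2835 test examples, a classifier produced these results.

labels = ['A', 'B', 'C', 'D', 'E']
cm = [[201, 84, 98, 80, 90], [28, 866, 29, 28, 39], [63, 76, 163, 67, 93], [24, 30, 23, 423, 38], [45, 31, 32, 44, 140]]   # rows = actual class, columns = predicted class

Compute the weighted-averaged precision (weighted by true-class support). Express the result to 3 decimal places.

0.625

Per-class precision (TP/(TP+FP)):
  A: TP=201, FP=28+63+24+45=160 → 201/361 = 0.5568
  B: TP=866, FP=84+76+30+31=221 → 866/1087 = 0.7967
  C: TP=163, FP=98+29+23+32=182 → 163/345 = 0.4725
  D: TP=423, FP=80+28+67+44=219 → 423/642 = 0.6589
  E: TP=140, FP=90+39+93+38=260 → 140/400 = 0.3500
Weighted-precision = Σ (supportᵢ/N)·precisionᵢ with N=2835: (553/2835)·0.5568 + (990/2835)·0.7967 + (462/2835)·0.4725 + (538/2835)·0.6589 + (292/2835)·0.3500 = 0.625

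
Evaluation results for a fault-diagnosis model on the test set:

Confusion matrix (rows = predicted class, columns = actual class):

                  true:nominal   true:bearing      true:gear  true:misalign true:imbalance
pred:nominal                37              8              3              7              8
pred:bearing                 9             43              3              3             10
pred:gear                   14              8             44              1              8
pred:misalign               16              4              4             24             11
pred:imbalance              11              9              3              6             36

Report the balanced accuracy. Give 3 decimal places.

0.575

Balanced accuracy = mean of per-class recall.
  nominal: recall = 37/87 = 0.4253
  bearing: recall = 43/72 = 0.5972
  gear: recall = 44/57 = 0.7719
  misalign: recall = 24/41 = 0.5854
  imbalance: recall = 36/73 = 0.4932
Mean = (0.4253 + 0.5972 + 0.7719 + 0.5854 + 0.4932) / 5 = 0.575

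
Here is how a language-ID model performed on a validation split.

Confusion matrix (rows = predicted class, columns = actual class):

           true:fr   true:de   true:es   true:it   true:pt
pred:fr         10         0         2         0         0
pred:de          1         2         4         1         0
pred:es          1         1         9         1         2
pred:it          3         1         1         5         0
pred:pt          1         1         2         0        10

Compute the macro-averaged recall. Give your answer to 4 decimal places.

Per-class recall (TP/(TP+FN)):
  fr: TP=10, FN=1+1+3+1=6 → 10/16 = 0.62500
  de: TP=2, FN=0+1+1+1=3 → 2/5 = 0.40000
  es: TP=9, FN=2+4+1+2=9 → 9/18 = 0.50000
  it: TP=5, FN=0+1+1+0=2 → 5/7 = 0.71429
  pt: TP=10, FN=0+0+2+0=2 → 10/12 = 0.83333
Macro-recall = mean = (0.62500 + 0.40000 + 0.50000 + 0.71429 + 0.83333) / 5 = 0.6145

0.6145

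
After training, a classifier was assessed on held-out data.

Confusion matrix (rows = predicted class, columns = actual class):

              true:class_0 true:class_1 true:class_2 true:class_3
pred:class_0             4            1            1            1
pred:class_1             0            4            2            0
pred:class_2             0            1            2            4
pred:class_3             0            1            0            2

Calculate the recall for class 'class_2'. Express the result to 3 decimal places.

recall = TP/(TP+FN).
class_2: TP=2, FN=1+2+0=3 → 2/5 = 0.4000

0.400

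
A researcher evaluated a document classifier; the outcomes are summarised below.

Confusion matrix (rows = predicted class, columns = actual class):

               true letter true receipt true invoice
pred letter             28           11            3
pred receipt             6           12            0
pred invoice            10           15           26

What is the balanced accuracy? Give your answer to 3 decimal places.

Balanced accuracy = mean of per-class recall.
  letter: recall = 28/44 = 0.6364
  receipt: recall = 12/38 = 0.3158
  invoice: recall = 26/29 = 0.8966
Mean = (0.6364 + 0.3158 + 0.8966) / 3 = 0.616

0.616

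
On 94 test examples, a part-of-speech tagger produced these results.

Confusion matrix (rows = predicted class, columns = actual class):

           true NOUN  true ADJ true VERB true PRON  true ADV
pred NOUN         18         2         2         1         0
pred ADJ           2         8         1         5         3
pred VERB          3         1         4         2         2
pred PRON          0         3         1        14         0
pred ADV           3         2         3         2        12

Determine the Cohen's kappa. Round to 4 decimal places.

0.4894

Observed agreement pₒ = trace/N = 56/94 = 0.59574
Expected agreement pₑ = Σ (rowᵢ·colᵢ)/N² = (26·23 + 16·19 + 11·12 + 24·18 + 17·22)/94² = 0.20824
κ = (pₒ − pₑ)/(1 − pₑ) = (0.59574 − 0.20824)/(1 − 0.20824) = 0.4894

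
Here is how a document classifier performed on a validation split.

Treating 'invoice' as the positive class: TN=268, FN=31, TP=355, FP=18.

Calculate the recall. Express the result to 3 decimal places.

Recall = TP/(TP+FN) = 355/(355+31) = 355/386 = 0.920

0.920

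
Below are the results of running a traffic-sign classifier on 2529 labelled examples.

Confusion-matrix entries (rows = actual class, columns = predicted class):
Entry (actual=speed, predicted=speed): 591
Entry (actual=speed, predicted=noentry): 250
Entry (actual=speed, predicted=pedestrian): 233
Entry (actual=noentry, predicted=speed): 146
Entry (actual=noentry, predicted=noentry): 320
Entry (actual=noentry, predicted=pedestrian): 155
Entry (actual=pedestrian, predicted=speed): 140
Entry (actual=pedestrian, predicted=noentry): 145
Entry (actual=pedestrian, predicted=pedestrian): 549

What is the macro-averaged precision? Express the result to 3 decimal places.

0.569

Per-class precision (TP/(TP+FP)):
  speed: TP=591, FP=146+140=286 → 591/877 = 0.6739
  noentry: TP=320, FP=250+145=395 → 320/715 = 0.4476
  pedestrian: TP=549, FP=233+155=388 → 549/937 = 0.5859
Macro-precision = mean = (0.6739 + 0.4476 + 0.5859) / 3 = 0.569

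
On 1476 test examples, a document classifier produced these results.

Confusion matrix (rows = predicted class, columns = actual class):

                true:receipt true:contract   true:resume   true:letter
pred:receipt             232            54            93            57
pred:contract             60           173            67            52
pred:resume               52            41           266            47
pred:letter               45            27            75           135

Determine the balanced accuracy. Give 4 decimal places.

0.5444

Balanced accuracy = mean of per-class recall.
  receipt: recall = 232/389 = 0.59640
  contract: recall = 173/295 = 0.58644
  resume: recall = 266/501 = 0.53094
  letter: recall = 135/291 = 0.46392
Mean = (0.59640 + 0.58644 + 0.53094 + 0.46392) / 4 = 0.5444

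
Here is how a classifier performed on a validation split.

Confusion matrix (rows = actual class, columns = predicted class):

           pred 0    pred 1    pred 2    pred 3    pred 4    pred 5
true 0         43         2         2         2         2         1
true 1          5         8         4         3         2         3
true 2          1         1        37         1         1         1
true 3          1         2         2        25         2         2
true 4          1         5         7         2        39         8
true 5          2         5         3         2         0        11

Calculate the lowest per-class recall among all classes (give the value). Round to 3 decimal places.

0.320

Per-class recall (TP/(TP+FN)):
  0: TP=43, FN=2+2+2+2+1=9 → 43/52 = 0.8269
  1: TP=8, FN=5+4+3+2+3=17 → 8/25 = 0.3200
  2: TP=37, FN=1+1+1+1+1=5 → 37/42 = 0.8810
  3: TP=25, FN=1+2+2+2+2=9 → 25/34 = 0.7353
  4: TP=39, FN=1+5+7+2+8=23 → 39/62 = 0.6290
  5: TP=11, FN=2+5+3+2+0=12 → 11/23 = 0.4783
Lowest is class '1' with recall = 0.320.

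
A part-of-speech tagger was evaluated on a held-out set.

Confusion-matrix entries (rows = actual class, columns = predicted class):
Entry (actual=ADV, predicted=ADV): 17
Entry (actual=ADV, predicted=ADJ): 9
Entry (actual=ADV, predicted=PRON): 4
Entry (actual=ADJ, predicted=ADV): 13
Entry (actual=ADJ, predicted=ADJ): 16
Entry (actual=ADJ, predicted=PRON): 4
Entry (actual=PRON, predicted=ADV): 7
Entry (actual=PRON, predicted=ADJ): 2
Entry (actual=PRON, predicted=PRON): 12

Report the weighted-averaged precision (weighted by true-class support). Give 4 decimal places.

Per-class precision (TP/(TP+FP)):
  ADV: TP=17, FP=13+7=20 → 17/37 = 0.45946
  ADJ: TP=16, FP=9+2=11 → 16/27 = 0.59259
  PRON: TP=12, FP=4+4=8 → 12/20 = 0.60000
Weighted-precision = Σ (supportᵢ/N)·precisionᵢ with N=84: (30/84)·0.45946 + (33/84)·0.59259 + (21/84)·0.60000 = 0.5469

0.5469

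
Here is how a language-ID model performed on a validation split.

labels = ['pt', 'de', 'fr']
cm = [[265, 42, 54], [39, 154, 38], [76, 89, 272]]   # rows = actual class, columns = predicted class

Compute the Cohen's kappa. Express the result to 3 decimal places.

0.501

Observed agreement pₒ = trace/N = 691/1029 = 0.6715
Expected agreement pₑ = Σ (rowᵢ·colᵢ)/N² = (361·380 + 231·285 + 437·364)/1029² = 0.3420
κ = (pₒ − pₑ)/(1 − pₑ) = (0.6715 − 0.3420)/(1 − 0.3420) = 0.501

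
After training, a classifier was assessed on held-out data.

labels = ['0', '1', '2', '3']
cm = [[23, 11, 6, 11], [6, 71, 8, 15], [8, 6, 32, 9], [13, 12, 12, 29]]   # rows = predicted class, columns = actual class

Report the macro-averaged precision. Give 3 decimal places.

Per-class precision (TP/(TP+FP)):
  0: TP=23, FP=11+6+11=28 → 23/51 = 0.4510
  1: TP=71, FP=6+8+15=29 → 71/100 = 0.7100
  2: TP=32, FP=8+6+9=23 → 32/55 = 0.5818
  3: TP=29, FP=13+12+12=37 → 29/66 = 0.4394
Macro-precision = mean = (0.4510 + 0.7100 + 0.5818 + 0.4394) / 4 = 0.546

0.546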